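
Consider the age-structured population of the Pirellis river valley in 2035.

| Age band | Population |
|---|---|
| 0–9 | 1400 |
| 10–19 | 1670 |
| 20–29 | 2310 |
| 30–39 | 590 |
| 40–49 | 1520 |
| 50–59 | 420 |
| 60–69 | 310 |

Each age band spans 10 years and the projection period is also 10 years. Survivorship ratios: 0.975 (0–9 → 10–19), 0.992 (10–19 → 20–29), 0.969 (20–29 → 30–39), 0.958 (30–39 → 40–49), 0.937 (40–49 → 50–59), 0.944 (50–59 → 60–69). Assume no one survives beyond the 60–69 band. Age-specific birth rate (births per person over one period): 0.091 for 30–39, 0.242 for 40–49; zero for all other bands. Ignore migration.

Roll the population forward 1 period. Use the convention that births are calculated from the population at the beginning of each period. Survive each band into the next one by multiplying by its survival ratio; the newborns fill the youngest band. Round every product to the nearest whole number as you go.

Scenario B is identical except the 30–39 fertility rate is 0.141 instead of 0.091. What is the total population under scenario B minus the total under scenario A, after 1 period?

[period 1]
Births: 590 × 0.091 = 54, 1520 × 0.242 = 368 → total 422
10–19: 1400 × 0.975 = 1365
20–29: 1670 × 0.992 = 1657
30–39: 2310 × 0.969 = 2238
40–49: 590 × 0.958 = 565
50–59: 1520 × 0.937 = 1424
60–69: 420 × 0.944 = 396
→ [422, 1365, 1657, 2238, 565, 1424, 396]
Scenario A total after 1 period: 8067
Scenario B projection —
[period 1]
Births: 590 × 0.141 = 83, 1520 × 0.242 = 368 → total 451
10–19: 1400 × 0.975 = 1365
20–29: 1670 × 0.992 = 1657
30–39: 2310 × 0.969 = 2238
40–49: 590 × 0.958 = 565
50–59: 1520 × 0.937 = 1424
60–69: 420 × 0.944 = 396
→ [451, 1365, 1657, 2238, 565, 1424, 396]
Scenario B total after 1 period: 8096
Difference B − A = 8096 − 8067 = 29

29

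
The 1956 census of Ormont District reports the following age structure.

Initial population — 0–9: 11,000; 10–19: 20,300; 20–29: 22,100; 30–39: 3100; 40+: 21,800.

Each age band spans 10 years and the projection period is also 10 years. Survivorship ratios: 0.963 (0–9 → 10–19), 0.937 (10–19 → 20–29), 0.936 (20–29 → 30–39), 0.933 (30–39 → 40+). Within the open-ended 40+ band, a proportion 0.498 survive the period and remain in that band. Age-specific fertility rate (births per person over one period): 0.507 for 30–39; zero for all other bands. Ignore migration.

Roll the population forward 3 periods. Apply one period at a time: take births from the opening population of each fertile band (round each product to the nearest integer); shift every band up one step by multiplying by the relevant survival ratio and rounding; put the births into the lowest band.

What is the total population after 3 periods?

59469

Call the bands 1 to 5, youngest first.
Period 1.
Births: 3100 * 0.507 = 1572
Band 2: 11000 * 0.963 = 10593
Band 3: 20300 * 0.937 = 19021
Band 4: 22100 * 0.936 = 20686
Band 5: 3100 * 0.933 + 21800 * 0.498 = 2892 + 10856 = 13748
Population now: 0–9=1572, 10–19=10593, 20–29=19021, 30–39=20686, 40+=13748
Period 2.
Births: 20686 * 0.507 = 10488
Band 2: 1572 * 0.963 = 1514
Band 3: 10593 * 0.937 = 9926
Band 4: 19021 * 0.936 = 17804
Band 5: 20686 * 0.933 + 13748 * 0.498 = 19300 + 6847 = 26147
Population now: 0–9=10488, 10–19=1514, 20–29=9926, 30–39=17804, 40+=26147
Period 3.
Births: 17804 * 0.507 = 9027
Band 2: 10488 * 0.963 = 10100
Band 3: 1514 * 0.937 = 1419
Band 4: 9926 * 0.936 = 9291
Band 5: 17804 * 0.933 + 26147 * 0.498 = 16611 + 13021 = 29632
Population now: 0–9=9027, 10–19=10100, 20–29=1419, 30–39=9291, 40+=29632
Total after period 3: 9027 + 10100 + 1419 + 9291 + 29632 = 59469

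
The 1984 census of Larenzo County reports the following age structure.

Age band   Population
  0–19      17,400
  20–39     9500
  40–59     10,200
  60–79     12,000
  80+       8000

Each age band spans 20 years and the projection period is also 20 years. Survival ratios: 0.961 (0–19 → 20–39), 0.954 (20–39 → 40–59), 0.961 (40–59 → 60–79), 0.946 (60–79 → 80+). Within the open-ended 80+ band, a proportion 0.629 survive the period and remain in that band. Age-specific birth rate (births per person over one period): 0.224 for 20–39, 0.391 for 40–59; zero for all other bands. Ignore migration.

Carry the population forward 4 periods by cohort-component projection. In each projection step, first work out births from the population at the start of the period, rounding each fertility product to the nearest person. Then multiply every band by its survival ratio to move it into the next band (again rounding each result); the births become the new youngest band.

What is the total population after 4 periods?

50522

[period 1]
Births: 9500 * 0.224 = 2128  |  10200 * 0.391 = 3988 → 6116
20–39: 17400 * 0.961 = 16721
40–59: 9500 * 0.954 = 9063
60–79: 10200 * 0.961 = 9802
80+: 12000 * 0.946 + 8000 * 0.629 = 11352 + 5032 = 16384
End of period: [6116, 16721, 9063, 9802, 16384]
[period 2]
Births: 16721 * 0.224 = 3746  |  9063 * 0.391 = 3544 → 7290
20–39: 6116 * 0.961 = 5877
40–59: 16721 * 0.954 = 15952
60–79: 9063 * 0.961 = 8710
80+: 9802 * 0.946 + 16384 * 0.629 = 9273 + 10306 = 19579
End of period: [7290, 5877, 15952, 8710, 19579]
[period 3]
Births: 5877 * 0.224 = 1316  |  15952 * 0.391 = 6237 → 7553
20–39: 7290 * 0.961 = 7006
40–59: 5877 * 0.954 = 5607
60–79: 15952 * 0.961 = 15330
80+: 8710 * 0.946 + 19579 * 0.629 = 8240 + 12315 = 20555
End of period: [7553, 7006, 5607, 15330, 20555]
[period 4]
Births: 7006 * 0.224 = 1569  |  5607 * 0.391 = 2192 → 3761
20–39: 7553 * 0.961 = 7258
40–59: 7006 * 0.954 = 6684
60–79: 5607 * 0.961 = 5388
80+: 15330 * 0.946 + 20555 * 0.629 = 14502 + 12929 = 27431
End of period: [3761, 7258, 6684, 5388, 27431]
Total after period 4: 3761 + 7258 + 6684 + 5388 + 27431 = 50522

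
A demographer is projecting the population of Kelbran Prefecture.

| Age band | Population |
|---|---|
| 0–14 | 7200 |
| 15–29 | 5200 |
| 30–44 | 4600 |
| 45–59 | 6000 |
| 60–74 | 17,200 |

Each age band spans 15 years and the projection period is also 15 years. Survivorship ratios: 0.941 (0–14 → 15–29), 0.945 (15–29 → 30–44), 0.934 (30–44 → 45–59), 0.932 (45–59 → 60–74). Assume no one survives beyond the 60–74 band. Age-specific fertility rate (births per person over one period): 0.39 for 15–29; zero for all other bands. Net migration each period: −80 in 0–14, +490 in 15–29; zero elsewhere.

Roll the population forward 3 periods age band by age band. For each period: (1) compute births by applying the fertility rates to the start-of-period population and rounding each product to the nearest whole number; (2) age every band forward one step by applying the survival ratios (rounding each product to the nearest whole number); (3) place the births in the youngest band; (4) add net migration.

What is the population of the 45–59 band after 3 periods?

[period 1]
Births: 5200 × 0.39 = 2028
15–29: 7200 × 0.941 = 6775
30–44: 5200 × 0.945 = 4914
45–59: 4600 × 0.934 = 4296
60–74: 6000 × 0.932 = 5592
Net migration: 0–14 − 80 → 1948; 15–29 + 490 → 7265
→ [1948, 7265, 4914, 4296, 5592]
[period 2]
Births: 7265 × 0.39 = 2833
15–29: 1948 × 0.941 = 1833
30–44: 7265 × 0.945 = 6865
45–59: 4914 × 0.934 = 4590
60–74: 4296 × 0.932 = 4004
Net migration: 0–14 − 80 → 2753; 15–29 + 490 → 2323
→ [2753, 2323, 6865, 4590, 4004]
[period 3]
Births: 2323 × 0.39 = 906
15–29: 2753 × 0.941 = 2591
30–44: 2323 × 0.945 = 2195
45–59: 6865 × 0.934 = 6412
60–74: 4590 × 0.932 = 4278
Net migration: 0–14 − 80 → 826; 15–29 + 490 → 3081
→ [826, 3081, 2195, 6412, 4278]

6412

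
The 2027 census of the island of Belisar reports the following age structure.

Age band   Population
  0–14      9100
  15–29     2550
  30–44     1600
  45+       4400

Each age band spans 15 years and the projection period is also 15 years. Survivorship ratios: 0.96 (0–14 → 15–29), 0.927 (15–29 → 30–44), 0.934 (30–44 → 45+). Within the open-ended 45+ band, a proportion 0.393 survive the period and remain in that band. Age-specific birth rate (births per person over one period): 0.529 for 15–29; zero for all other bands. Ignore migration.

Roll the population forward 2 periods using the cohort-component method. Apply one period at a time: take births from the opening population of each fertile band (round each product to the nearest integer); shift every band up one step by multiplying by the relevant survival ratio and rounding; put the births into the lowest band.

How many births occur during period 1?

Call the groups 1 to 4, youngest first.
Period 1:
Births: 2550 × 0.529 = 1349
Group 2: 9100 × 0.96 = 8736
Group 3: 2550 × 0.927 = 2364
Group 4: 1600 × 0.934 + 4400 × 0.393 = 1494 + 1729 = 3223
End of period: [1349, 8736, 2364, 3223]

1349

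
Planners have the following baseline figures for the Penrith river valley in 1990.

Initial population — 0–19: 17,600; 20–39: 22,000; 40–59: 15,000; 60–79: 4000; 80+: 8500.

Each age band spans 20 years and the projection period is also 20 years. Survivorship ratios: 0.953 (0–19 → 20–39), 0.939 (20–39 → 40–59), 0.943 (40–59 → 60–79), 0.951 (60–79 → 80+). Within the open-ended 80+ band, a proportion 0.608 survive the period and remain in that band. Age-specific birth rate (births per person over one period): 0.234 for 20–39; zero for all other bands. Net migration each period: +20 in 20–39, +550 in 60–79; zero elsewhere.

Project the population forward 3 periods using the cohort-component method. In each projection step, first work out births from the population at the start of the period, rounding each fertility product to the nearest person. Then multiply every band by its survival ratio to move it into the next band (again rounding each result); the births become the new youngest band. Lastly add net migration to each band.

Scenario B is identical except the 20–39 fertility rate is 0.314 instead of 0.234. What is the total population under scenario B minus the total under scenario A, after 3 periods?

3774

Call the bands 1 to 5, youngest first.
— Period 1 —
Births: 22000 * 0.234 = 5148
Band 2: 17600 * 0.953 = 16773
Band 3: 22000 * 0.939 = 20658
Band 4: 15000 * 0.943 = 14145
Band 5: 4000 * 0.951 + 8500 * 0.608 = 3804 + 5168 = 8972
Net migration: Band 2 + 20 → 16793; Band 4 + 550 → 14695
End of period: [5148, 16793, 20658, 14695, 8972]
— Period 2 —
Births: 16793 * 0.234 = 3930
Band 2: 5148 * 0.953 = 4906
Band 3: 16793 * 0.939 = 15769
Band 4: 20658 * 0.943 = 19480
Band 5: 14695 * 0.951 + 8972 * 0.608 = 13975 + 5455 = 19430
Net migration: Band 2 + 20 → 4926; Band 4 + 550 → 20030
End of period: [3930, 4926, 15769, 20030, 19430]
— Period 3 —
Births: 4926 * 0.234 = 1153
Band 2: 3930 * 0.953 = 3745
Band 3: 4926 * 0.939 = 4626
Band 4: 15769 * 0.943 = 14870
Band 5: 20030 * 0.951 + 19430 * 0.608 = 19049 + 11813 = 30862
Net migration: Band 2 + 20 → 3765; Band 4 + 550 → 15420
End of period: [1153, 3765, 4626, 15420, 30862]
Scenario A total after 3 periods: 55826
Scenario B projection —
— Period 1 —
Births: 22000 * 0.314 = 6908
Band 2: 17600 * 0.953 = 16773
Band 3: 22000 * 0.939 = 20658
Band 4: 15000 * 0.943 = 14145
Band 5: 4000 * 0.951 + 8500 * 0.608 = 3804 + 5168 = 8972
Net migration: Band 2 + 20 → 16793; Band 4 + 550 → 14695
End of period: [6908, 16793, 20658, 14695, 8972]
— Period 2 —
Births: 16793 * 0.314 = 5273
Band 2: 6908 * 0.953 = 6583
Band 3: 16793 * 0.939 = 15769
Band 4: 20658 * 0.943 = 19480
Band 5: 14695 * 0.951 + 8972 * 0.608 = 13975 + 5455 = 19430
Net migration: Band 2 + 20 → 6603; Band 4 + 550 → 20030
End of period: [5273, 6603, 15769, 20030, 19430]
— Period 3 —
Births: 6603 * 0.314 = 2073
Band 2: 5273 * 0.953 = 5025
Band 3: 6603 * 0.939 = 6200
Band 4: 15769 * 0.943 = 14870
Band 5: 20030 * 0.951 + 19430 * 0.608 = 19049 + 11813 = 30862
Net migration: Band 2 + 20 → 5045; Band 4 + 550 → 15420
End of period: [2073, 5045, 6200, 15420, 30862]
Scenario B total after 3 periods: 59600
Difference B − A = 59600 − 55826 = 3774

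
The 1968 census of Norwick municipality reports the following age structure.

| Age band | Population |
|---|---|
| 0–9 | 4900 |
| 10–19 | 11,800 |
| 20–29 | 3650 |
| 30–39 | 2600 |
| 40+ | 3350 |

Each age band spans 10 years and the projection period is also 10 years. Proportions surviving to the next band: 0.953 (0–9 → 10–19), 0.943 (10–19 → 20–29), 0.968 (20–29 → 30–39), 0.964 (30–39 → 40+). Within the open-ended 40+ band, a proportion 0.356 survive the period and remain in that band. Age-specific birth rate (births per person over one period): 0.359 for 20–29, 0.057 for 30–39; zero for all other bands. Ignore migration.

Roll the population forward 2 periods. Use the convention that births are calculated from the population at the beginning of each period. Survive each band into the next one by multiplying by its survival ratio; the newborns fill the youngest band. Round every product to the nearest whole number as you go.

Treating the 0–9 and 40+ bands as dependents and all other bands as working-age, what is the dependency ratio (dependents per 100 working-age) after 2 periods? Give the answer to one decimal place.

53.8

Numbering the bands 1..5 from youngest to oldest:
Period 1.
Births: 3650 × 0.359 = 1310  |  2600 × 0.057 = 148 — total 1458
Band 2: 4900 × 0.953 = 4670
Band 3: 11800 × 0.943 = 11127
Band 4: 3650 × 0.968 = 3533
Band 5: 2600 × 0.964 + 3350 × 0.356 = 2506 + 1193 = 3699
Giving 1458 / 4670 / 11127 / 3533 / 3699.
Period 2.
Births: 11127 × 0.359 = 3995  |  3533 × 0.057 = 201 — total 4196
Band 2: 1458 × 0.953 = 1389
Band 3: 4670 × 0.943 = 4404
Band 4: 11127 × 0.968 = 10771
Band 5: 3533 × 0.964 + 3699 × 0.356 = 3406 + 1317 = 4723
Giving 4196 / 1389 / 4404 / 10771 / 4723.
Dependents (band 0–9 + band 40+) = 4196 + 4723 = 8919; working-age = 16564; ratio = 8919/16564 × 100 = 53.8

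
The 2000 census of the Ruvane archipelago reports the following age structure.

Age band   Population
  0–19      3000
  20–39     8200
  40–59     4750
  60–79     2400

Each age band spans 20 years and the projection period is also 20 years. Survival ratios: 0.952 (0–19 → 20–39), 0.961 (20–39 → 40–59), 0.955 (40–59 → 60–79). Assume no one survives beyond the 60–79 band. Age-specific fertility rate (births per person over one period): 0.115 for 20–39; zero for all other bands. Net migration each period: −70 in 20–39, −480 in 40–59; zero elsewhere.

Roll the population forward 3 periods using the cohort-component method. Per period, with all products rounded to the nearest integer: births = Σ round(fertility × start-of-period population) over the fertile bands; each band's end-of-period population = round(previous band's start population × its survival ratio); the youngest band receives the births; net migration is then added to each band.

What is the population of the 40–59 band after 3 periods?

— Period 1 —
Births: 8200 × 0.115 = 943
20–39: 3000 × 0.952 = 2856
40–59: 8200 × 0.961 = 7880
60–79: 4750 × 0.955 = 4536
Net migration: 20–39 − 70 → 2786; 40–59 − 480 → 7400
End of period: [943, 2786, 7400, 4536]
— Period 2 —
Births: 2786 × 0.115 = 320
20–39: 943 × 0.952 = 898
40–59: 2786 × 0.961 = 2677
60–79: 7400 × 0.955 = 7067
Net migration: 20–39 − 70 → 828; 40–59 − 480 → 2197
End of period: [320, 828, 2197, 7067]
— Period 3 —
Births: 828 × 0.115 = 95
20–39: 320 × 0.952 = 305
40–59: 828 × 0.961 = 796
60–79: 2197 × 0.955 = 2098
Net migration: 20–39 − 70 → 235; 40–59 − 480 → 316
End of period: [95, 235, 316, 2098]

316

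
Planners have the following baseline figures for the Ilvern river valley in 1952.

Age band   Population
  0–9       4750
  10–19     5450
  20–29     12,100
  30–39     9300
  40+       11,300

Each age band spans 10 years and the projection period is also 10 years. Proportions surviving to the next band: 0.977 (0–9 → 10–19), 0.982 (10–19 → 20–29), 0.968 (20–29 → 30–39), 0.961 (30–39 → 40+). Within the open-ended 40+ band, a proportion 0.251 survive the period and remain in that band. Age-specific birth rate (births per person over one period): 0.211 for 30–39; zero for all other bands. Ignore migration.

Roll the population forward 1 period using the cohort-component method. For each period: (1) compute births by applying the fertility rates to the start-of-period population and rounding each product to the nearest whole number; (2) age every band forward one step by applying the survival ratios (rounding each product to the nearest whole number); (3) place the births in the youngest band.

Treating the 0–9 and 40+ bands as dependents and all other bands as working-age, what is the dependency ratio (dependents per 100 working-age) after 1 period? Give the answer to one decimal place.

After projecting period 1:
Births: 9300 × 0.211 = 1962
10–19: 4750 × 0.977 = 4641
20–29: 5450 × 0.982 = 5352
30–39: 12100 × 0.968 = 11713
40+: 9300 × 0.961 + 11300 × 0.251 = 8937 + 2836 = 11773
End of period: [1962, 4641, 5352, 11713, 11773]
Dependents (band 0–9 + band 40+) = 1962 + 11773 = 13735; working-age = 21706; ratio = 13735/21706 × 100 = 63.3

63.3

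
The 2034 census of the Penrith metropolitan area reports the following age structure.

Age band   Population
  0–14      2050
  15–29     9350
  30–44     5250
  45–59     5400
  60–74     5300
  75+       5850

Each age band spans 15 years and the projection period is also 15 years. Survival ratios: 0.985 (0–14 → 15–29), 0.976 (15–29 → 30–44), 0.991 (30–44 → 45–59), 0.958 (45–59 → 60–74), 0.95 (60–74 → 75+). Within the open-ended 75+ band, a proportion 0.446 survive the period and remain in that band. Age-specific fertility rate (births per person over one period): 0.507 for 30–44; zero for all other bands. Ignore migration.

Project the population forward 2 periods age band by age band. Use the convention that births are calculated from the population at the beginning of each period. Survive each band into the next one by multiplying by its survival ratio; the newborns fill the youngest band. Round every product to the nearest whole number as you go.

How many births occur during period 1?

2662

(Groups numbered youngest = 1 to oldest = 6.)
[period 1]
Births: 5250 × 0.507 = 2662
Group 2: 2050 × 0.985 = 2019
Group 3: 9350 × 0.976 = 9126
Group 4: 5250 × 0.991 = 5203
Group 5: 5400 × 0.958 = 5173
Group 6: 5300 × 0.95 + 5850 × 0.446 = 5035 + 2609 = 7644
Population now: 0–14=2662, 15–29=2019, 30–44=9126, 45–59=5203, 60–74=5173, 75+=7644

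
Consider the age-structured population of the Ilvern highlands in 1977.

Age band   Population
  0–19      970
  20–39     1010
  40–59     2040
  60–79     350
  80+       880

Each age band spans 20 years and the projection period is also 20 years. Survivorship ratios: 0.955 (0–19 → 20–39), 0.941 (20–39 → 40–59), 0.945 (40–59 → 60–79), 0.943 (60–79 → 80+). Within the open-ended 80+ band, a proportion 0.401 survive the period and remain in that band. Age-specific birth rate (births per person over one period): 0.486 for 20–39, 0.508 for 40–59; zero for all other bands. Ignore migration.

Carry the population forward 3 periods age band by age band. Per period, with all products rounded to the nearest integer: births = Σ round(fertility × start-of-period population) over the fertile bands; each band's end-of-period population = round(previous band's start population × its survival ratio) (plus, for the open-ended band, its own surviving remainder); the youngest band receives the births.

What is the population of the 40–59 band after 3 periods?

1372

(Bands numbered youngest = 1 to oldest = 5.)
Period 1.
Births: 1010 × 0.486 = 491  |  2040 × 0.508 = 1036 → total 1527
Band 2: 970 × 0.955 = 926
Band 3: 1010 × 0.941 = 950
Band 4: 2040 × 0.945 = 1928
Band 5: 350 × 0.943 + 880 × 0.401 = 330 + 353 = 683
Giving 1527 / 926 / 950 / 1928 / 683.
Period 2.
Births: 926 × 0.486 = 450  |  950 × 0.508 = 483 → total 933
Band 2: 1527 × 0.955 = 1458
Band 3: 926 × 0.941 = 871
Band 4: 950 × 0.945 = 898
Band 5: 1928 × 0.943 + 683 × 0.401 = 1818 + 274 = 2092
Giving 933 / 1458 / 871 / 898 / 2092.
Period 3.
Births: 1458 × 0.486 = 709  |  871 × 0.508 = 442 → total 1151
Band 2: 933 × 0.955 = 891
Band 3: 1458 × 0.941 = 1372
Band 4: 871 × 0.945 = 823
Band 5: 898 × 0.943 + 2092 × 0.401 = 847 + 839 = 1686
Giving 1151 / 891 / 1372 / 823 / 1686.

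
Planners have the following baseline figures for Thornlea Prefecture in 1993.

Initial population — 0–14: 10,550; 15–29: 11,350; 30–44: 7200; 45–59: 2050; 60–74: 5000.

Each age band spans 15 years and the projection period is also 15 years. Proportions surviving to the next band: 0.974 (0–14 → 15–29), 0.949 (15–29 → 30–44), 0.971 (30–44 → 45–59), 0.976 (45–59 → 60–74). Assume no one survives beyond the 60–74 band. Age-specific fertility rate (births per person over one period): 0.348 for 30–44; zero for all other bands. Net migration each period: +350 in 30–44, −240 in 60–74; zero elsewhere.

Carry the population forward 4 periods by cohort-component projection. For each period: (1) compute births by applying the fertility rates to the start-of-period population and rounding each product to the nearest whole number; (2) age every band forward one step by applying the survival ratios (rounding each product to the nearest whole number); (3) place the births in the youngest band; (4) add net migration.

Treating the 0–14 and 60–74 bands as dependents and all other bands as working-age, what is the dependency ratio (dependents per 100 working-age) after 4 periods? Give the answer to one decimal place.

(Groups numbered youngest = 1 to oldest = 5.)
Period 1:
Births: 7200 × 0.348 = 2506
Group 2: 10550 × 0.974 = 10276
Group 3: 11350 × 0.949 = 10771
Group 4: 7200 × 0.971 = 6991
Group 5: 2050 × 0.976 = 2001
Net migration: Group 3 + 350 → 11121; Group 5 − 240 → 1761
→ [2506, 10276, 11121, 6991, 1761]
Period 2:
Births: 11121 × 0.348 = 3870
Group 2: 2506 × 0.974 = 2441
Group 3: 10276 × 0.949 = 9752
Group 4: 11121 × 0.971 = 10798
Group 5: 6991 × 0.976 = 6823
Net migration: Group 3 + 350 → 10102; Group 5 − 240 → 6583
→ [3870, 2441, 10102, 10798, 6583]
Period 3:
Births: 10102 × 0.348 = 3515
Group 2: 3870 × 0.974 = 3769
Group 3: 2441 × 0.949 = 2317
Group 4: 10102 × 0.971 = 9809
Group 5: 10798 × 0.976 = 10539
Net migration: Group 3 + 350 → 2667; Group 5 − 240 → 10299
→ [3515, 3769, 2667, 9809, 10299]
Period 4:
Births: 2667 × 0.348 = 928
Group 2: 3515 × 0.974 = 3424
Group 3: 3769 × 0.949 = 3577
Group 4: 2667 × 0.971 = 2590
Group 5: 9809 × 0.976 = 9574
Net migration: Group 3 + 350 → 3927; Group 5 − 240 → 9334
→ [928, 3424, 3927, 2590, 9334]
Dependents (band 0–14 + band 60–74) = 928 + 9334 = 10262; working-age = 9941; ratio = 10262/9941 × 100 = 103.2

103.2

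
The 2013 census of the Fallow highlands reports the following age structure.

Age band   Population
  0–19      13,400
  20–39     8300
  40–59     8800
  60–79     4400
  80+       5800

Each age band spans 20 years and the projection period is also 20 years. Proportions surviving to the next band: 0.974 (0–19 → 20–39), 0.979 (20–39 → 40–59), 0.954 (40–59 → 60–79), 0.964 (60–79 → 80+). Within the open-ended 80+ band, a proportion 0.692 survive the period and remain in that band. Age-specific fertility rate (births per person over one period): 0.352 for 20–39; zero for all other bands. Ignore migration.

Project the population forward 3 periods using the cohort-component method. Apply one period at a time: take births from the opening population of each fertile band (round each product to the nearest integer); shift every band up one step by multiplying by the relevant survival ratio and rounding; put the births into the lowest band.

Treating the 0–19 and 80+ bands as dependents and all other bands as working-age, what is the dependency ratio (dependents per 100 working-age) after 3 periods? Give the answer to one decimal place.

Call the groups 1 to 5, youngest first.
— Period 1 —
Births: 8300 × 0.352 = 2922
Group 2: 13400 × 0.974 = 13052
Group 3: 8300 × 0.979 = 8126
Group 4: 8800 × 0.954 = 8395
Group 5: 4400 × 0.964 + 5800 × 0.692 = 4242 + 4014 = 8256
→ [2922, 13052, 8126, 8395, 8256]
— Period 2 —
Births: 13052 × 0.352 = 4594
Group 2: 2922 × 0.974 = 2846
Group 3: 13052 × 0.979 = 12778
Group 4: 8126 × 0.954 = 7752
Group 5: 8395 × 0.964 + 8256 × 0.692 = 8093 + 5713 = 13806
→ [4594, 2846, 12778, 7752, 13806]
— Period 3 —
Births: 2846 × 0.352 = 1002
Group 2: 4594 × 0.974 = 4475
Group 3: 2846 × 0.979 = 2786
Group 4: 12778 × 0.954 = 12190
Group 5: 7752 × 0.964 + 13806 × 0.692 = 7473 + 9554 = 17027
→ [1002, 4475, 2786, 12190, 17027]
Dependents (band 0–19 + band 80+) = 1002 + 17027 = 18029; working-age = 19451; ratio = 18029/19451 × 100 = 92.7

92.7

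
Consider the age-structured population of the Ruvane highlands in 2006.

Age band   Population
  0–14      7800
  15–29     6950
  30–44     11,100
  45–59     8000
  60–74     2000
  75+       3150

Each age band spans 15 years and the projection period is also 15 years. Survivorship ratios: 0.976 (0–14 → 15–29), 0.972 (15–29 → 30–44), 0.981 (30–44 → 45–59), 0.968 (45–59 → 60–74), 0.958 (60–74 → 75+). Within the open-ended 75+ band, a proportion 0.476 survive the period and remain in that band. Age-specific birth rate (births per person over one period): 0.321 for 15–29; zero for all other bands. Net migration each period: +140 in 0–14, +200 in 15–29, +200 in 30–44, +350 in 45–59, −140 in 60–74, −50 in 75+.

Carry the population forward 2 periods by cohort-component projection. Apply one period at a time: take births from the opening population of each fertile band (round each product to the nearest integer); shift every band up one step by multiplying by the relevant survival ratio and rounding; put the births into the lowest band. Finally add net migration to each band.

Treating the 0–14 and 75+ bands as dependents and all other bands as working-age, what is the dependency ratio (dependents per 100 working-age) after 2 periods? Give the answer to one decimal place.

Call the groups 1 to 6, youngest first.
After projecting period 1:
Births: 6950 × 0.321 = 2231
Group 2: 7800 × 0.976 = 7613
Group 3: 6950 × 0.972 = 6755
Group 4: 11100 × 0.981 = 10889
Group 5: 8000 × 0.968 = 7744
Group 6: 2000 × 0.958 + 3150 × 0.476 = 1916 + 1499 = 3415
Net migration: Group 1 + 140 → 2371; Group 2 + 200 → 7813; Group 3 + 200 → 6955; Group 4 + 350 → 11239; Group 5 − 140 → 7604; Group 6 − 50 → 3365
Giving 2371 / 7813 / 6955 / 11239 / 7604 / 3365.
After projecting period 2:
Births: 7813 × 0.321 = 2508
Group 2: 2371 × 0.976 = 2314
Group 3: 7813 × 0.972 = 7594
Group 4: 6955 × 0.981 = 6823
Group 5: 11239 × 0.968 = 10879
Group 6: 7604 × 0.958 + 3365 × 0.476 = 7285 + 1602 = 8887
Net migration: Group 1 + 140 → 2648; Group 2 + 200 → 2514; Group 3 + 200 → 7794; Group 4 + 350 → 7173; Group 5 − 140 → 10739; Group 6 − 50 → 8837
Giving 2648 / 2514 / 7794 / 7173 / 10739 / 8837.
Dependents (band 0–14 + band 75+) = 2648 + 8837 = 11485; working-age = 28220; ratio = 11485/28220 × 100 = 40.7

40.7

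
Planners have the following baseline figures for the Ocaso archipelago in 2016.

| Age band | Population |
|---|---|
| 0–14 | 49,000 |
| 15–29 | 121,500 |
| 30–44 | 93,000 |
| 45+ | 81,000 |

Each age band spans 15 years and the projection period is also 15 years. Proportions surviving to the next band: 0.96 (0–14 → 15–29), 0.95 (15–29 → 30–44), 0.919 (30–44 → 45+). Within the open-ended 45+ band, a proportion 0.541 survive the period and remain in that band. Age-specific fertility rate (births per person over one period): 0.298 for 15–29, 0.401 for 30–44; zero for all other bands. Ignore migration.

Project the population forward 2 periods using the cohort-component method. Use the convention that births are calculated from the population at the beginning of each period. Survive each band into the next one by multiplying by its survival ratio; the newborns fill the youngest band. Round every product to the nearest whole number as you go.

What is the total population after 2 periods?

Call the bands 1 to 4, youngest first.
Period 1.
Births: 121500 × 0.298 = 36207, 93000 × 0.401 = 37293 → total 73500
Band 2: 49000 × 0.96 = 47040
Band 3: 121500 × 0.95 = 115425
Band 4: 93000 × 0.919 + 81000 × 0.541 = 85467 + 43821 = 129288
End of period: [73500, 47040, 115425, 129288]
Period 2.
Births: 47040 × 0.298 = 14018, 115425 × 0.401 = 46285 → total 60303
Band 2: 73500 × 0.96 = 70560
Band 3: 47040 × 0.95 = 44688
Band 4: 115425 × 0.919 + 129288 × 0.541 = 106076 + 69945 = 176021
End of period: [60303, 70560, 44688, 176021]
Total after period 2: 60303 + 70560 + 44688 + 176021 = 351572

351572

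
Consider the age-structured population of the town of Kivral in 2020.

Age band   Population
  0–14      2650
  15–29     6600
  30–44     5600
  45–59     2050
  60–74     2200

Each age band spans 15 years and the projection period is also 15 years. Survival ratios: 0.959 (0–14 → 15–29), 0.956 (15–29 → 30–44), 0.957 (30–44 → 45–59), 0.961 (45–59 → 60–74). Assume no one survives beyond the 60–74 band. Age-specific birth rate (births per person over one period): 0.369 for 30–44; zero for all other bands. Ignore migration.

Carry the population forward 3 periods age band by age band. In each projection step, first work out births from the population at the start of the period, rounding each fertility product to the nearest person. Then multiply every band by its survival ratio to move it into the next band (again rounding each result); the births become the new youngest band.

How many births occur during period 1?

Period 1:
Births: 5600 * 0.369 = 2066
15–29: 2650 * 0.959 = 2541
30–44: 6600 * 0.956 = 6310
45–59: 5600 * 0.957 = 5359
60–74: 2050 * 0.961 = 1970
Giving 2066 / 2541 / 6310 / 5359 / 1970.

2066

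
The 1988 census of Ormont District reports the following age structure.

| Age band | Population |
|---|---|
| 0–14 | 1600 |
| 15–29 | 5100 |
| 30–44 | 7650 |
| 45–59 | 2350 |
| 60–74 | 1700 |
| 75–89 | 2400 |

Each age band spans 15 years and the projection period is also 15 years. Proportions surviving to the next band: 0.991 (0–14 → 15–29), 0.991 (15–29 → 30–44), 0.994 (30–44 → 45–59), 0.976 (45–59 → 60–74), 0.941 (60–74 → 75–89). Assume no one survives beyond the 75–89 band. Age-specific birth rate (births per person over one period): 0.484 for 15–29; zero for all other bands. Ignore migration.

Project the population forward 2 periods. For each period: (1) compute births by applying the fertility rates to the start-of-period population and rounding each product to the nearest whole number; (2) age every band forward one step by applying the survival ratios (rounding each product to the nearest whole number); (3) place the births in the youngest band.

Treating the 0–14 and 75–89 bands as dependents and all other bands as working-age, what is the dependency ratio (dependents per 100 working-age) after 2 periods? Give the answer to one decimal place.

Call the bands 1 to 6, youngest first.
— Period 1 —
Births: 5100 × 0.484 = 2468
Band 2: 1600 × 0.991 = 1586
Band 3: 5100 × 0.991 = 5054
Band 4: 7650 × 0.994 = 7604
Band 5: 2350 × 0.976 = 2294
Band 6: 1700 × 0.941 = 1600
End of period: [2468, 1586, 5054, 7604, 2294, 1600]
— Period 2 —
Births: 1586 × 0.484 = 768
Band 2: 2468 × 0.991 = 2446
Band 3: 1586 × 0.991 = 1572
Band 4: 5054 × 0.994 = 5024
Band 5: 7604 × 0.976 = 7422
Band 6: 2294 × 0.941 = 2159
End of period: [768, 2446, 1572, 5024, 7422, 2159]
Dependents (band 0–14 + band 75–89) = 768 + 2159 = 2927; working-age = 16464; ratio = 2927/16464 × 100 = 17.8

17.8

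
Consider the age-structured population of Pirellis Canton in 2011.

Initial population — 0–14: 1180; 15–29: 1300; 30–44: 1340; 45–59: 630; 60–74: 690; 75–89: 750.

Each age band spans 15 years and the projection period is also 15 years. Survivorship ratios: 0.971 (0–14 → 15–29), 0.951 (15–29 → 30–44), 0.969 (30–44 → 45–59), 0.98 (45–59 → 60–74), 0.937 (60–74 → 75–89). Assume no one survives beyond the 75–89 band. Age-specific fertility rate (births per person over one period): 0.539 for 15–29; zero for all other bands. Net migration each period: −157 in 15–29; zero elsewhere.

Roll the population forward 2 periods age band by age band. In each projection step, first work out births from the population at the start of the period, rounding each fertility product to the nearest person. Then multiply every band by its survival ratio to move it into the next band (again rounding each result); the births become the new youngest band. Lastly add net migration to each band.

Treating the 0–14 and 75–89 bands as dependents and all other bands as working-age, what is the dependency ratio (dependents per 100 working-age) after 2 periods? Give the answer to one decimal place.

— Period 1 —
Births: 1300 * 0.539 = 701
15–29: 1180 * 0.971 = 1146
30–44: 1300 * 0.951 = 1236
45–59: 1340 * 0.969 = 1298
60–74: 630 * 0.98 = 617
75–89: 690 * 0.937 = 647
Net migration: 15–29 − 157 → 989
Giving 701 / 989 / 1236 / 1298 / 617 / 647.
— Period 2 —
Births: 989 * 0.539 = 533
15–29: 701 * 0.971 = 681
30–44: 989 * 0.951 = 941
45–59: 1236 * 0.969 = 1198
60–74: 1298 * 0.98 = 1272
75–89: 617 * 0.937 = 578
Net migration: 15–29 − 157 → 524
Giving 533 / 524 / 941 / 1198 / 1272 / 578.
Dependents (band 0–14 + band 75–89) = 533 + 578 = 1111; working-age = 3935; ratio = 1111/3935 × 100 = 28.2

28.2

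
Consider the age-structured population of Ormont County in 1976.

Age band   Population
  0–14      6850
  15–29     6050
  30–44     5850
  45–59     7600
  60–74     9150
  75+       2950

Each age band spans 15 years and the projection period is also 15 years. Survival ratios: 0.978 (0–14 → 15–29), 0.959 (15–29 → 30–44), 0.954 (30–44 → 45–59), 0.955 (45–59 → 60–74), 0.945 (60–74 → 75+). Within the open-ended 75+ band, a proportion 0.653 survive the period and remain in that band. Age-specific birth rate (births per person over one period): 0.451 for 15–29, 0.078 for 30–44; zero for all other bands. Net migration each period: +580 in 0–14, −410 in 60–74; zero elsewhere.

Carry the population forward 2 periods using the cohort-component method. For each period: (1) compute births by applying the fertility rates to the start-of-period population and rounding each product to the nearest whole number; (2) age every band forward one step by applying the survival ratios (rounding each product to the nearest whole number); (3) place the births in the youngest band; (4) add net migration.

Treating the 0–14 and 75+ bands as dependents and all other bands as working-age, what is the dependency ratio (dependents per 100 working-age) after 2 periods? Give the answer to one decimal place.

84.8

Numbering the bands 1..6 from youngest to oldest:
[period 1]
Births: 6050 × 0.451 = 2729  |  5850 × 0.078 = 456 — total 3185
Band 2: 6850 × 0.978 = 6699
Band 3: 6050 × 0.959 = 5802
Band 4: 5850 × 0.954 = 5581
Band 5: 7600 × 0.955 = 7258
Band 6: 9150 × 0.945 + 2950 × 0.653 = 8647 + 1926 = 10573
Net migration: Band 1 + 580 → 3765; Band 5 − 410 → 6848
→ [3765, 6699, 5802, 5581, 6848, 10573]
[period 2]
Births: 6699 × 0.451 = 3021  |  5802 × 0.078 = 453 — total 3474
Band 2: 3765 × 0.978 = 3682
Band 3: 6699 × 0.959 = 6424
Band 4: 5802 × 0.954 = 5535
Band 5: 5581 × 0.955 = 5330
Band 6: 6848 × 0.945 + 10573 × 0.653 = 6471 + 6904 = 13375
Net migration: Band 1 + 580 → 4054; Band 5 − 410 → 4920
→ [4054, 3682, 6424, 5535, 4920, 13375]
Dependents (band 0–14 + band 75+) = 4054 + 13375 = 17429; working-age = 20561; ratio = 17429/20561 × 100 = 84.8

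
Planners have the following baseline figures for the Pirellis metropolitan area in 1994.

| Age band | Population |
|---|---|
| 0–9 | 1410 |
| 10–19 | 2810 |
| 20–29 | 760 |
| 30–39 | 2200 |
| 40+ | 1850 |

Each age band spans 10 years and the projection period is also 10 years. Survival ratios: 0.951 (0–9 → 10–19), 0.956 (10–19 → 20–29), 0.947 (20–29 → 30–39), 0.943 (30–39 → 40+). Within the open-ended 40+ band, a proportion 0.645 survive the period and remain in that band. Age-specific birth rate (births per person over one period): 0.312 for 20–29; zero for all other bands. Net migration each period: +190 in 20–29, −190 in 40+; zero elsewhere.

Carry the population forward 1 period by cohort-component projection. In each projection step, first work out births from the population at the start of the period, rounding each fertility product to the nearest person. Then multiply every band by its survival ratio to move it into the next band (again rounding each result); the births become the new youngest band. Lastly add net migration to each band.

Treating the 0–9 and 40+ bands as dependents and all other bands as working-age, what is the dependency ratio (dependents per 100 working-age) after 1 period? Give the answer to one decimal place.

67.1

Period 1:
Births: 760 * 0.312 = 237
10–19: 1410 * 0.951 = 1341
20–29: 2810 * 0.956 = 2686
30–39: 760 * 0.947 = 720
40+: 2200 * 0.943 + 1850 * 0.645 = 2075 + 1193 = 3268
Net migration: 20–29 + 190 → 2876; 40+ − 190 → 3078
→ [237, 1341, 2876, 720, 3078]
Dependents (band 0–9 + band 40+) = 237 + 3078 = 3315; working-age = 4937; ratio = 3315/4937 × 100 = 67.1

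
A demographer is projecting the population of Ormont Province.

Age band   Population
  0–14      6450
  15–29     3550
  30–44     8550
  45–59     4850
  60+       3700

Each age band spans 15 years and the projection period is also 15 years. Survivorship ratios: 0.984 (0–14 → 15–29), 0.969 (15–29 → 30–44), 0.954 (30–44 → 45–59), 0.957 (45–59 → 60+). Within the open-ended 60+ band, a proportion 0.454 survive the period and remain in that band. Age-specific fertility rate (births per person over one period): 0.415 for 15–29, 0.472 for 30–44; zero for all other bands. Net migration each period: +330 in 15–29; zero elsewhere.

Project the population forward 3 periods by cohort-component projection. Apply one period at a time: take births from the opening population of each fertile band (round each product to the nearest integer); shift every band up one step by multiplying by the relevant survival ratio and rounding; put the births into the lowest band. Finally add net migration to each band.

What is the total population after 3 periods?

29829

Period 1:
Births: 3550 * 0.415 = 1473  |  8550 * 0.472 = 4036 → 5509
15–29: 6450 * 0.984 = 6347
30–44: 3550 * 0.969 = 3440
45–59: 8550 * 0.954 = 8157
60+: 4850 * 0.957 + 3700 * 0.454 = 4641 + 1680 = 6321
Net migration: 15–29 + 330 → 6677
→ [5509, 6677, 3440, 8157, 6321]
Period 2:
Births: 6677 * 0.415 = 2771  |  3440 * 0.472 = 1624 → 4395
15–29: 5509 * 0.984 = 5421
30–44: 6677 * 0.969 = 6470
45–59: 3440 * 0.954 = 3282
60+: 8157 * 0.957 + 6321 * 0.454 = 7806 + 2870 = 10676
Net migration: 15–29 + 330 → 5751
→ [4395, 5751, 6470, 3282, 10676]
Period 3:
Births: 5751 * 0.415 = 2387  |  6470 * 0.472 = 3054 → 5441
15–29: 4395 * 0.984 = 4325
30–44: 5751 * 0.969 = 5573
45–59: 6470 * 0.954 = 6172
60+: 3282 * 0.957 + 10676 * 0.454 = 3141 + 4847 = 7988
Net migration: 15–29 + 330 → 4655
→ [5441, 4655, 5573, 6172, 7988]
Total after period 3: 5441 + 4655 + 5573 + 6172 + 7988 = 29829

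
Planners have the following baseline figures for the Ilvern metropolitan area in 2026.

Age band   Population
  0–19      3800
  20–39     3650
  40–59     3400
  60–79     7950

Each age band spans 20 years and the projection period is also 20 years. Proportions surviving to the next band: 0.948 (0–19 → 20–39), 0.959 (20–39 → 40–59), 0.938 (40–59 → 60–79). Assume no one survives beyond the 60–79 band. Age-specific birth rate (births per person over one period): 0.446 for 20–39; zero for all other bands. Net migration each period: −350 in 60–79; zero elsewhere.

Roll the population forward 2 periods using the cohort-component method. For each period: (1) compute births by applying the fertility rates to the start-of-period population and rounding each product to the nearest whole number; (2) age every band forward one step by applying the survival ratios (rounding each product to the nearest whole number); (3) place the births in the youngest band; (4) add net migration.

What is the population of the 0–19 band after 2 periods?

1606

Period 1:
Births: 3650 * 0.446 = 1628
20–39: 3800 * 0.948 = 3602
40–59: 3650 * 0.959 = 3500
60–79: 3400 * 0.938 = 3189
Net migration: 60–79 − 350 → 2839
Population now: 0–19=1628, 20–39=3602, 40–59=3500, 60–79=2839
Period 2:
Births: 3602 * 0.446 = 1606
20–39: 1628 * 0.948 = 1543
40–59: 3602 * 0.959 = 3454
60–79: 3500 * 0.938 = 3283
Net migration: 60–79 − 350 → 2933
Population now: 0–19=1606, 20–39=1543, 40–59=3454, 60–79=2933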